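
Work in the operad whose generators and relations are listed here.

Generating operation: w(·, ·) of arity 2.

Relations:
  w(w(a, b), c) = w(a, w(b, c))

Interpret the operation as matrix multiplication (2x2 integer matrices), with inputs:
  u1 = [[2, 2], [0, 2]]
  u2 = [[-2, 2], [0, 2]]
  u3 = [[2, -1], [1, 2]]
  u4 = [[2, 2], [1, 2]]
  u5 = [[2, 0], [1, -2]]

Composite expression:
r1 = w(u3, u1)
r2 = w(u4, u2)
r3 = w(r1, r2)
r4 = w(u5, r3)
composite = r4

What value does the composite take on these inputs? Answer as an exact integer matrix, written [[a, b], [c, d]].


[[-40, 88], [20, -60]]

w(u3, u1) = [[4, 2], [2, 6]]
w(u4, u2) = [[-4, 8], [-2, 6]]
w(w(u3, u1), w(u4, u2)) = [[-20, 44], [-20, 52]]
w(u5, w(w(u3, u1), w(u4, u2))) = [[-40, 88], [20, -60]]


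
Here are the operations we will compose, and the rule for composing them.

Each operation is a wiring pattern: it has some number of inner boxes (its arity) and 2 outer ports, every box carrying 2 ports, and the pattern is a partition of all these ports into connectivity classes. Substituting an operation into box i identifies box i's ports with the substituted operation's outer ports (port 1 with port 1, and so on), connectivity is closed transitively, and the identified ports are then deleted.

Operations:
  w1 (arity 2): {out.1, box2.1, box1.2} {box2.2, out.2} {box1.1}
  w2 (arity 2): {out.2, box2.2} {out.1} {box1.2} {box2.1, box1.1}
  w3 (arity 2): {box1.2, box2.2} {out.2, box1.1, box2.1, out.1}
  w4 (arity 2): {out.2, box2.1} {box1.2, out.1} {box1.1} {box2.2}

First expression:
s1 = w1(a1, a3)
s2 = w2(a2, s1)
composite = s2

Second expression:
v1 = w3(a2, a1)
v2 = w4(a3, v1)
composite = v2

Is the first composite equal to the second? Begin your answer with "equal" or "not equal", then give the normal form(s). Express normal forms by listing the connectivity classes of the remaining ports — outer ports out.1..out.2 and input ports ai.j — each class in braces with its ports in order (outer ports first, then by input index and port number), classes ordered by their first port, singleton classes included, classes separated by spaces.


not equal; the first gives {out.1} {out.2, a3.2} {a1.1} {a1.2, a2.1, a3.1} {a2.2} and the second {out.1, a3.2} {out.2, a1.1, a2.1} {a1.2, a2.2} {a3.1}

Normal form of the first expression: {out.1} {out.2, a3.2} {a1.1} {a1.2, a2.1, a3.1} {a2.2}
Normal form of the second expression: {out.1, a3.2} {out.2, a1.1, a2.1} {a1.2, a2.2} {a3.1}
The forms do not match — not equal.


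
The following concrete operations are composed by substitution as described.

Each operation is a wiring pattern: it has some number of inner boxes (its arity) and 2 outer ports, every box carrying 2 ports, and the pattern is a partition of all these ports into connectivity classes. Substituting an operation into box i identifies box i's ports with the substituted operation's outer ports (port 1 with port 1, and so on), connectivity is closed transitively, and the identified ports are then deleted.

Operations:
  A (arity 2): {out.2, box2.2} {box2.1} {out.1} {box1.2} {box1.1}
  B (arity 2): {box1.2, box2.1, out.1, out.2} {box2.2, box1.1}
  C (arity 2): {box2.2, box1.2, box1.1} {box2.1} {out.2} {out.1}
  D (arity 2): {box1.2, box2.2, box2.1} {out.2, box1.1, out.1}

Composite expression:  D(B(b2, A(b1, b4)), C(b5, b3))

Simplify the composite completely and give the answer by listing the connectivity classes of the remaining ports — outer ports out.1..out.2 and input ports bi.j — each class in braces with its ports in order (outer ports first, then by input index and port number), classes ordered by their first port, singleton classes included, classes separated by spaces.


{out.1, out.2, b2.2} {b1.1} {b1.2} {b2.1, b4.2} {b3.1} {b3.2, b5.1, b5.2} {b4.1}


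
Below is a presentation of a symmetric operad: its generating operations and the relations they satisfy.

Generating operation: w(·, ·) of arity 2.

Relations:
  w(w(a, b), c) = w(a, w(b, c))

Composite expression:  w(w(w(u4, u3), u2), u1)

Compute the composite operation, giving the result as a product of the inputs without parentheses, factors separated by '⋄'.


u4 ⋄ u3 ⋄ u2 ⋄ u1

All parenthesizations of w agree; list the u-inputs left to right.
w(u4, u3) linearizes to u4 ⋄ u3
w(w(u4, u3), u2) linearizes to u4 ⋄ u3 ⋄ u2
w(w(w(u4, u3), u2), u1) linearizes to u4 ⋄ u3 ⋄ u2 ⋄ u1


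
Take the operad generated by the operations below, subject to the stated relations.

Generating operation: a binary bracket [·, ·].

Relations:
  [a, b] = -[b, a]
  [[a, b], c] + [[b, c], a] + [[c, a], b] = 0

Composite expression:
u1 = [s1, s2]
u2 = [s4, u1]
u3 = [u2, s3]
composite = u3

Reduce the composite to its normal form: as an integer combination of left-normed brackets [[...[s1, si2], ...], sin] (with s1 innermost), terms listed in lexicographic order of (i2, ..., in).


Expand each bracket as ab - ba; the s1-initial words give the coefficients.
Composite bracket: [[s4, [s1, s2]], s3]
Under [a, b] = ab - ba we get 8 signed associative words (2^3 = 8).
The s1-initial words carry the normal form:
  the word s1s2s4s3 carries sign -1 and contributes -[[[s1, s2], s4], s3]

-[[[s1, s2], s4], s3]


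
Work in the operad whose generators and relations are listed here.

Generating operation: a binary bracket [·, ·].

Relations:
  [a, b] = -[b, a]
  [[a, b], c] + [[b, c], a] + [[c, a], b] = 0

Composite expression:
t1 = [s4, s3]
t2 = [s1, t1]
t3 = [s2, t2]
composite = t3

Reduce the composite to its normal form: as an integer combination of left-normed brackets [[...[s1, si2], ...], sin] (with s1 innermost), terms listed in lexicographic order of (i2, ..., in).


[[[s1, s3], s4], s2] - [[[s1, s4], s3], s2]

Skip Jacobi rewriting: expand, keep s1-initial words, read off terms.
Composite bracket: [s2, [s1, [s4, s3]]]
Each bracket splits as ab - ba, giving 8 signed words (2^3 = 8).
Coefficients come from the s1-initial words:
  from s1s3s4s2, sign +1: term +[[[s1, s3], s4], s2]
  from s1s4s3s2, sign -1: term -[[[s1, s4], s3], s2]


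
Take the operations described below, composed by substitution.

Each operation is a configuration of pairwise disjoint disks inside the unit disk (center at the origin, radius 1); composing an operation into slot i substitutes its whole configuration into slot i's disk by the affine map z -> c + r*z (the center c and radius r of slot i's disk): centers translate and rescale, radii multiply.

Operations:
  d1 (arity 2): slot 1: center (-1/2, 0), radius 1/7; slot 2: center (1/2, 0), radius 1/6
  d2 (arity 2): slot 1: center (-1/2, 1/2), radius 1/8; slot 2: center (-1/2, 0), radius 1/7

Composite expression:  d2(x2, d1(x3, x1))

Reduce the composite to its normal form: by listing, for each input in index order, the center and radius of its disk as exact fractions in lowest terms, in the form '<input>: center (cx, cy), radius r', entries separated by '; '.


x1: center (-3/7, 0), radius 1/42; x2: center (-1/2, 1/2), radius 1/8; x3: center (-4/7, 0), radius 1/49

Only the slot chain above each x matters under d2; compose those maps.
x2 passes through 1 substitution, ending at center (-1/2, 1/2), radius 1/8
x3 passes through 2 substitutions, ending at center (-4/7, 0), radius 1/49
x1 passes through 2 substitutions, ending at center (-3/7, 0), radius 1/42


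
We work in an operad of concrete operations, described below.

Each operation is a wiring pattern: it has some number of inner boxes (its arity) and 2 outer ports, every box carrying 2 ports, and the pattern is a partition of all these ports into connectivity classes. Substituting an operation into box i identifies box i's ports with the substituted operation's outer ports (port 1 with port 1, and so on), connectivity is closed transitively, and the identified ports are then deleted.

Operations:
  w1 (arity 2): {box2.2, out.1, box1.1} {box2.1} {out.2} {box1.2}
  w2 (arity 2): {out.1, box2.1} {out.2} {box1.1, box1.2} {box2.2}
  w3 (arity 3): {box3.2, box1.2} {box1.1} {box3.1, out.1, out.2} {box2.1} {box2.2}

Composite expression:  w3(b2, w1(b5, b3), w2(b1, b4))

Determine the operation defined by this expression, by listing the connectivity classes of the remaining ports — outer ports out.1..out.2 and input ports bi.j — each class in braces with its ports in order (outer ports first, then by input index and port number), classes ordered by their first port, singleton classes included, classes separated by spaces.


Treat the ports identified at w3 as solder joints: merge, then drop.
w1 over (b5, b3) gives {out.1, b3.2, b5.1} {out.2} {b3.1} {b5.2}, out.j being that stage's outer ports
w2 over (b1, b4) gives {out.1, b4.1} {out.2} {b1.1, b1.2} {b4.2}, out.j being that stage's outer ports
w3 over (b2, b5, b3, b1, b4) gives {out.1, out.2, b4.1} {b1.1, b1.2} {b2.1} {b2.2} {b3.1} {b3.2, b5.1} {b4.2} {b5.2}, out.j being that stage's outer ports

{out.1, out.2, b4.1} {b1.1, b1.2} {b2.1} {b2.2} {b3.1} {b3.2, b5.1} {b4.2} {b5.2}


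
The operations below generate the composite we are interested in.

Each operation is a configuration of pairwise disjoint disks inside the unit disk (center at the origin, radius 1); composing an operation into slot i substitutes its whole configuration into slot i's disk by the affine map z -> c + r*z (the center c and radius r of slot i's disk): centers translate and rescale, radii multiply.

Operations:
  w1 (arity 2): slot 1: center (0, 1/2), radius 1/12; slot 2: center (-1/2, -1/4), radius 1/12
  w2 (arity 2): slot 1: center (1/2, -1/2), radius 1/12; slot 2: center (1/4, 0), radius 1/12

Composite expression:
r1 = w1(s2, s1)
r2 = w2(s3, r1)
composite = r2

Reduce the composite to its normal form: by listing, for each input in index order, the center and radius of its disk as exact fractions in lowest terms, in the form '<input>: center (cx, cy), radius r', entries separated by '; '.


s1: center (5/24, -1/48), radius 1/144; s2: center (1/4, 1/24), radius 1/144; s3: center (1/2, -1/2), radius 1/12

Nesting under w2 composes maps z -> c + r*z down each s-path.
input s3: composing its 1 substitution step yields center (1/2, -1/2), radius 1/12
input s2: composing its 2 substitution steps yields center (1/4, 1/24), radius 1/144
input s1: composing its 2 substitution steps yields center (5/24, -1/48), radius 1/144


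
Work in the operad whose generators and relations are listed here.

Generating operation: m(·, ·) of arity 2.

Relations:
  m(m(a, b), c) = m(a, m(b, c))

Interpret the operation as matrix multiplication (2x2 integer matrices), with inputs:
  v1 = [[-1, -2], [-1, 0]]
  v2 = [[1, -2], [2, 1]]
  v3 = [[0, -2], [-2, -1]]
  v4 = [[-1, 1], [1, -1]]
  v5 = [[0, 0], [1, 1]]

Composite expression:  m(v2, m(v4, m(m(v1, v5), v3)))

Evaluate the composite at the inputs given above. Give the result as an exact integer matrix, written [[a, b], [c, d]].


m(v1, v5) = [[-2, -2], [0, 0]]
m(m(v1, v5), v3) = [[4, 6], [0, 0]]
m(v4, m(m(v1, v5), v3)) = [[-4, -6], [4, 6]]
m(v2, m(v4, m(m(v1, v5), v3))) = [[-12, -18], [-4, -6]]

[[-12, -18], [-4, -6]]


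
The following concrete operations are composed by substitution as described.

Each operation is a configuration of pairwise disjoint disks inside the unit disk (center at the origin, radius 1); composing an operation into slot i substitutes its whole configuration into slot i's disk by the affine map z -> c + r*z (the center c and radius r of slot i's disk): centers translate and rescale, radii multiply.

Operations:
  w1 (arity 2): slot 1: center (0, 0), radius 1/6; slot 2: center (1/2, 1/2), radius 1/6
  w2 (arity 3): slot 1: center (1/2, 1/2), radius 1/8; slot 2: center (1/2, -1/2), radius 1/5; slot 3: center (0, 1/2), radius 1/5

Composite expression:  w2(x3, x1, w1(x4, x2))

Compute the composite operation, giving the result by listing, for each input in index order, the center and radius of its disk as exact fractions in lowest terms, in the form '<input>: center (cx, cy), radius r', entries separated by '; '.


x1: center (1/2, -1/2), radius 1/5; x2: center (1/10, 3/5), radius 1/30; x3: center (1/2, 1/2), radius 1/8; x4: center (0, 1/2), radius 1/30

Follow each x-input down from w2: c' goes to c + r*c', radius to r*r'.
input x3: applying the 1 nested substitution gives center (1/2, 1/2), radius 1/8
input x1: applying the 1 nested substitution gives center (1/2, -1/2), radius 1/5
input x4: applying the 2 nested substitutions gives center (0, 1/2), radius 1/30
input x2: applying the 2 nested substitutions gives center (1/10, 3/5), radius 1/30


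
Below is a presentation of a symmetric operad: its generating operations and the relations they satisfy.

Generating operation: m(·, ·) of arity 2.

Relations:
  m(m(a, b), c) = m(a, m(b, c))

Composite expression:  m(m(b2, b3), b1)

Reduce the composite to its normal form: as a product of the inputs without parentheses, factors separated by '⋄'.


Key point: m is associative — brackets drop, the b-order remains.
m(b2, b3) spells out as b2 ⋄ b3
m(m(b2, b3), b1) spells out as b2 ⋄ b3 ⋄ b1

b2 ⋄ b3 ⋄ b1


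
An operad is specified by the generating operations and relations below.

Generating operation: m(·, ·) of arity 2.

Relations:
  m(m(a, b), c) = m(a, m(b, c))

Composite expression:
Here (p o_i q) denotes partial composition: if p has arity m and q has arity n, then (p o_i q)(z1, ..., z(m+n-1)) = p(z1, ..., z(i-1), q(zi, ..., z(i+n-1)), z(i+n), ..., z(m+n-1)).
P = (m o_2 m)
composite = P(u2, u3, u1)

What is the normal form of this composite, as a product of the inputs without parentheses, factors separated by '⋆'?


u2 ⋆ u3 ⋆ u1


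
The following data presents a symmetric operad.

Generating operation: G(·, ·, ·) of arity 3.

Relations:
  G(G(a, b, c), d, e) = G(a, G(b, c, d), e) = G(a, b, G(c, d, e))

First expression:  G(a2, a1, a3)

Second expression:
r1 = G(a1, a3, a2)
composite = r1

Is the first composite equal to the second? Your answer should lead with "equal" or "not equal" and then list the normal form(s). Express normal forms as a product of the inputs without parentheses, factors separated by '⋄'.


not equal; the first gives a2 ⋄ a1 ⋄ a3 and the second a1 ⋄ a3 ⋄ a2

The first expression, normalized: a2 ⋄ a1 ⋄ a3
The second expression, normalized: a1 ⋄ a3 ⋄ a2
No match — not equal.


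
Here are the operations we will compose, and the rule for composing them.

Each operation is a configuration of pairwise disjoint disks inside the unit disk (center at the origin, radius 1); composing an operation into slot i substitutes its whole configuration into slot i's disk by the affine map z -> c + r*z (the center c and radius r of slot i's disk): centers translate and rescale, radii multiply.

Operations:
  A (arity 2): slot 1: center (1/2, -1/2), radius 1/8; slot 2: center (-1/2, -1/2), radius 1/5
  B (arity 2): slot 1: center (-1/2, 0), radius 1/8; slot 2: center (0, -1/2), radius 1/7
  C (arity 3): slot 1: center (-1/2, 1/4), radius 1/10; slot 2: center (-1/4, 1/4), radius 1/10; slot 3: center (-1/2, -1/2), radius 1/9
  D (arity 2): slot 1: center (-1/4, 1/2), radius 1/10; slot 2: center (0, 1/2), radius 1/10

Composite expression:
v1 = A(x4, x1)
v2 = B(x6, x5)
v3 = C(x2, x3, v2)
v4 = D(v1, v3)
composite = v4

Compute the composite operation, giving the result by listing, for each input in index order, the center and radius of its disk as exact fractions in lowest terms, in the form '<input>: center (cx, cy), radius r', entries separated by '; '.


x1: center (-3/10, 9/20), radius 1/50; x2: center (-1/20, 21/40), radius 1/100; x3: center (-1/40, 21/40), radius 1/100; x4: center (-1/5, 9/20), radius 1/80; x5: center (-1/20, 4/9), radius 1/630; x6: center (-1/18, 9/20), radius 1/720

Below D, radii multiply path by path; the x-disk centers shift.
input x4: composing its 2 substitution steps yields center (-1/5, 9/20), radius 1/80
input x1: composing its 2 substitution steps yields center (-3/10, 9/20), radius 1/50
input x2: composing its 2 substitution steps yields center (-1/20, 21/40), radius 1/100
input x3: composing its 2 substitution steps yields center (-1/40, 21/40), radius 1/100
input x6: composing its 3 substitution steps yields center (-1/18, 9/20), radius 1/720
input x5: composing its 3 substitution steps yields center (-1/20, 4/9), radius 1/630


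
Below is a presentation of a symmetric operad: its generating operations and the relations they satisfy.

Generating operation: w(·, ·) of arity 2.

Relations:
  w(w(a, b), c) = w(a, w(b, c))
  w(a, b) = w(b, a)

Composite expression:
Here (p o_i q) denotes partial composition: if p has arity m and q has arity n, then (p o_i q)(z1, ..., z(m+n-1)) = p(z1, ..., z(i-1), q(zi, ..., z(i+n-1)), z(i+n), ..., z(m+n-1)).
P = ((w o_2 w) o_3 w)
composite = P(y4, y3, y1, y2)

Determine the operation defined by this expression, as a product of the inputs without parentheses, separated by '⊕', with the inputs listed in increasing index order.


Both nesting and order wash out for w; what remains is which y's occur.
w(y1, y2) flattens to y1 ⊕ y2
w(y3, w(y1, y2)) flattens to y3 ⊕ y1 ⊕ y2
w(y4, w(y3, w(y1, y2))) flattens to y4 ⊕ y3 ⊕ y1 ⊕ y2
rearranged into index order: y1 ⊕ y2 ⊕ y3 ⊕ y4

y1 ⊕ y2 ⊕ y3 ⊕ y4


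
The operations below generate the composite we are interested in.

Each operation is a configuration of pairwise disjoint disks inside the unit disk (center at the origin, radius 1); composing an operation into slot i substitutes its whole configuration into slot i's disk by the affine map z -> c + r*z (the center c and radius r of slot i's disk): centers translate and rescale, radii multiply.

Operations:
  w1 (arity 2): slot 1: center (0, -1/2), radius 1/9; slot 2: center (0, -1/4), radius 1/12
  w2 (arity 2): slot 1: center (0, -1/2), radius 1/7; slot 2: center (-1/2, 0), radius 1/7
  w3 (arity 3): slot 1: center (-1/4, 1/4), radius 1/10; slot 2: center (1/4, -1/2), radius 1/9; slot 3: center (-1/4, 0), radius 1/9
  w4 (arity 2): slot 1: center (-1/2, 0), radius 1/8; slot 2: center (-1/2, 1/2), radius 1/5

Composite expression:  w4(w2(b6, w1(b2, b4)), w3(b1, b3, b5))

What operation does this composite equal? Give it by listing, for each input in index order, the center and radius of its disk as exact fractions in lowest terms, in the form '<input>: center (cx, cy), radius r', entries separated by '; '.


b1: center (-11/20, 11/20), radius 1/50; b2: center (-9/16, -1/112), radius 1/504; b3: center (-9/20, 2/5), radius 1/45; b4: center (-9/16, -1/224), radius 1/672; b5: center (-11/20, 1/2), radius 1/45; b6: center (-1/2, -1/16), radius 1/56

Nesting under w4 composes maps z -> c + r*z down each b-path.
b6: after 2 affine steps, its disk has center (-1/2, -1/16), radius 1/56
b2: after 3 affine steps, its disk has center (-9/16, -1/112), radius 1/504
b4: after 3 affine steps, its disk has center (-9/16, -1/224), radius 1/672
b1: after 2 affine steps, its disk has center (-11/20, 11/20), radius 1/50
b3: after 2 affine steps, its disk has center (-9/20, 2/5), radius 1/45
b5: after 2 affine steps, its disk has center (-11/20, 1/2), radius 1/45


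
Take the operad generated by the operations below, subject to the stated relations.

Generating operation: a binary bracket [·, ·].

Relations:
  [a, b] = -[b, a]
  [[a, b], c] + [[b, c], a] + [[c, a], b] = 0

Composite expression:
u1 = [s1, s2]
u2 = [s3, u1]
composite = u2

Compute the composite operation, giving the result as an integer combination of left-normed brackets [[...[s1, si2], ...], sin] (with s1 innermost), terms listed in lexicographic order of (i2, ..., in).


-[[s1, s2], s3]

Antisymmetry and Jacobi reduce to s1-anchored left-normed brackets.
Composite bracket: [s3, [s1, s2]]
Under [a, b] = ab - ba we get 4 signed associative words (2^2 = 4).
Only words starting with s1 matter:
  the word s1s2s3 carries sign -1 and contributes -[[s1, s2], s3]


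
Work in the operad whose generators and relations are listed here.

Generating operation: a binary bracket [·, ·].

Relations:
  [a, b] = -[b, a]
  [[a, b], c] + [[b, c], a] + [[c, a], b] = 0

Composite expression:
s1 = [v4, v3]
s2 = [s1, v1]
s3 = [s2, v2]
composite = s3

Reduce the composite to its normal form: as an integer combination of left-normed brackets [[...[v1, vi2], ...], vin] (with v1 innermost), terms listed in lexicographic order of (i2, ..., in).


Antisymmetry and Jacobi reduce to v1-anchored left-normed brackets.
Composite bracket: [[[v4, v3], v1], v2]
Under [a, b] = ab - ba we get 8 signed associative words (2^3 = 8).
Only words starting with v1 matter:
  sign of v1v3v4v2 is +1, so it contributes +[[[v1, v3], v4], v2]
  sign of v1v4v3v2 is -1, so it contributes -[[[v1, v4], v3], v2]

[[[v1, v3], v4], v2] - [[[v1, v4], v3], v2]


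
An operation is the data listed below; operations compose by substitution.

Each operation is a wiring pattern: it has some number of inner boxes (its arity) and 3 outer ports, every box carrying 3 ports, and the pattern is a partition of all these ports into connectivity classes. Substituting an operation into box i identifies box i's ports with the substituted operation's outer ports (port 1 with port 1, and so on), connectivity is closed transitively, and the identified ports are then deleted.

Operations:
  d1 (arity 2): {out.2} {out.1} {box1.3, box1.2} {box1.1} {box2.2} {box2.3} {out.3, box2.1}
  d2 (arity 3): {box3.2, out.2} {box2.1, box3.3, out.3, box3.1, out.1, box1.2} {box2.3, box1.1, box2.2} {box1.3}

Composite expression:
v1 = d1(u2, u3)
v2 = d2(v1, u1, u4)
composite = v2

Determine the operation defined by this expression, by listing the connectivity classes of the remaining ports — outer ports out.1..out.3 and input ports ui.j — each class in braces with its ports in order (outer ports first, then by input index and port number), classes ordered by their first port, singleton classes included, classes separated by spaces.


{out.1, out.3, u1.1, u4.1, u4.3} {out.2, u4.2} {u1.2, u1.3} {u2.1} {u2.2, u2.3} {u3.1} {u3.2} {u3.3}

Substituting into d2 glues patterns; closure does the rest.
after d1, the pattern on (u2, u3) reads {out.1} {out.2} {out.3, u3.1} {u2.1} {u2.2, u2.3} {u3.2} {u3.3} (out.j = its outer ports)
after d2, the pattern on (u2, u3, u1, u4) reads {out.1, out.3, u1.1, u4.1, u4.3} {out.2, u4.2} {u1.2, u1.3} {u2.1} {u2.2, u2.3} {u3.1} {u3.2} {u3.3} (out.j = its outer ports)


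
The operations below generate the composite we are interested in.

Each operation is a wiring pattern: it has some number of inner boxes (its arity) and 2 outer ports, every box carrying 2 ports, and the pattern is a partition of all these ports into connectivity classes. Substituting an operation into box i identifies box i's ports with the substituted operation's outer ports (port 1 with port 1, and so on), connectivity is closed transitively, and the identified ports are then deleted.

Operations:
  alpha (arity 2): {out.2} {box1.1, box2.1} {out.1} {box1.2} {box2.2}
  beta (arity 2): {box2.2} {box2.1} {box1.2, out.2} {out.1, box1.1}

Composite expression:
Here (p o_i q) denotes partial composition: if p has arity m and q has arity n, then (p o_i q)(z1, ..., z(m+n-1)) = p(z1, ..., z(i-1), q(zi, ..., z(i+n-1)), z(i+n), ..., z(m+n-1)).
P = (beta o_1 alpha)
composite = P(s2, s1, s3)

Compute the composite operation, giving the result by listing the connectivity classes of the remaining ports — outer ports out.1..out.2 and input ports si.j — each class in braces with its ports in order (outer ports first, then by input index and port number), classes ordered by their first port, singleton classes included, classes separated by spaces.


{out.1} {out.2} {s1.1, s2.1} {s1.2} {s2.2} {s3.1} {s3.2}


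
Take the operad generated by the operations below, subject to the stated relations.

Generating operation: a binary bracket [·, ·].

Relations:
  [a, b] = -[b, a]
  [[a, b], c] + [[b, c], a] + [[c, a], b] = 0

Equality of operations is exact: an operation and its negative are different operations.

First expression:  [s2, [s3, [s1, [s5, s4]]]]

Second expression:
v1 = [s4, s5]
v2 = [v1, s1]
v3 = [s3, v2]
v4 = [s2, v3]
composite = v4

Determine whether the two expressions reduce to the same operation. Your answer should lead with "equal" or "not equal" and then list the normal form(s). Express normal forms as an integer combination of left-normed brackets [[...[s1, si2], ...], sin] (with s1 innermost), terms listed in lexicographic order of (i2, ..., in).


equal: each reduces to -[[[[s1, s4], s5], s3], s2] + [[[[s1, s5], s4], s3], s2]

The first expression, normalized: -[[[[s1, s4], s5], s3], s2] + [[[[s1, s5], s4], s3], s2]
The second expression, normalized: -[[[[s1, s4], s5], s3], s2] + [[[[s1, s5], s4], s3], s2]
One common form — equal.


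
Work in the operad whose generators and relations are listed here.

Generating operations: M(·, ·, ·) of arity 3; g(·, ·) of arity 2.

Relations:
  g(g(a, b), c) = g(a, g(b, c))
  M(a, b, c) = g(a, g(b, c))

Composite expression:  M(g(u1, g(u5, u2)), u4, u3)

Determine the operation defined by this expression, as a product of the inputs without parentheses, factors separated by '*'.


All parenthesizations of M agree; list the u-inputs left to right.
g(u5, u2) collapses to u5 * u2
g(u1, g(u5, u2)) collapses to u1 * u5 * u2
M(g(u1, g(u5, u2)), u4, u3) collapses to u1 * u5 * u2 * u4 * u3

u1 * u5 * u2 * u4 * u3


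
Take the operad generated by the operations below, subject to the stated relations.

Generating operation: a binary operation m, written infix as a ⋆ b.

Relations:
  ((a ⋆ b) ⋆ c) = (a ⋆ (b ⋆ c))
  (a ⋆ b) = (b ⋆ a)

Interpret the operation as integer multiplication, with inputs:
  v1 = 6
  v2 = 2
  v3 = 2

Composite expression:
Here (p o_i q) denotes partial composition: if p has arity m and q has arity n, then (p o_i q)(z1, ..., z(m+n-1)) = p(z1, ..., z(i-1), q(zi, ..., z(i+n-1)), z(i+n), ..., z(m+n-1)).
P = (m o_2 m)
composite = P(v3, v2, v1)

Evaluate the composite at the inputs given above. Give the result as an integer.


(v2 ⋆ v1) = 12
(v3 ⋆ (v2 ⋆ v1)) = 24

24


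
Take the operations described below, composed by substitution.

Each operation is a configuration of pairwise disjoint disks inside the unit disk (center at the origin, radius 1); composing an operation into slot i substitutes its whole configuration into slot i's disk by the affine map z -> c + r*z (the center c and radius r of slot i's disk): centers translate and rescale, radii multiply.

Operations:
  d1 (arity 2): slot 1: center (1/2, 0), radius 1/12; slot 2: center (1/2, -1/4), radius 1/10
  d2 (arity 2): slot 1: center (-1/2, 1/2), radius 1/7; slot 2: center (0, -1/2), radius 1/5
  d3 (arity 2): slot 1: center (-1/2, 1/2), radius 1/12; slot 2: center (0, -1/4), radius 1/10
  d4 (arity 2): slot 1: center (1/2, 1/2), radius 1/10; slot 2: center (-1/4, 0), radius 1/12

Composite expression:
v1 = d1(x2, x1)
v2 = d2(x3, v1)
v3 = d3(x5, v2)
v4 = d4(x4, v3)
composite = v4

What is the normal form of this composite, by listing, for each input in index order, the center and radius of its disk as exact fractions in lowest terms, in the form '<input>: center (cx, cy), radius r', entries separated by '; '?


Follow each x-input down from d4: c' goes to c + r*c', radius to r*r'.
tracing x4 down its 1-map path: center (1/2, 1/2), radius 1/10
tracing x5 down its 2-map path: center (-7/24, 1/24), radius 1/144
tracing x3 down its 3-map path: center (-61/240, -1/60), radius 1/840
tracing x2 down its 4-map path: center (-299/1200, -1/40), radius 1/7200
tracing x1 down its 4-map path: center (-299/1200, -61/2400), radius 1/6000

x1: center (-299/1200, -61/2400), radius 1/6000; x2: center (-299/1200, -1/40), radius 1/7200; x3: center (-61/240, -1/60), radius 1/840; x4: center (1/2, 1/2), radius 1/10; x5: center (-7/24, 1/24), radius 1/144


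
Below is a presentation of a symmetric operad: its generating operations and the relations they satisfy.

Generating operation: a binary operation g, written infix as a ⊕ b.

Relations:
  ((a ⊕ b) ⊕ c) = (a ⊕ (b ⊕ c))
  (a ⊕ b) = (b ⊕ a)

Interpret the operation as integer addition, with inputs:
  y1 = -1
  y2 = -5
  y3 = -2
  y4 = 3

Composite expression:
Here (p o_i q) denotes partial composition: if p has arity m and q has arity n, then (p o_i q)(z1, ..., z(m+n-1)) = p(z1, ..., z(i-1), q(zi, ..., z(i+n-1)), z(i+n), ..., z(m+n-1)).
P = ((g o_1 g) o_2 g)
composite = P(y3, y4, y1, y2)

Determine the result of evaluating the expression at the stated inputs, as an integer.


-5

(y4 ⊕ y1) = 2
(y3 ⊕ (y4 ⊕ y1)) = 0
((y3 ⊕ (y4 ⊕ y1)) ⊕ y2) = -5


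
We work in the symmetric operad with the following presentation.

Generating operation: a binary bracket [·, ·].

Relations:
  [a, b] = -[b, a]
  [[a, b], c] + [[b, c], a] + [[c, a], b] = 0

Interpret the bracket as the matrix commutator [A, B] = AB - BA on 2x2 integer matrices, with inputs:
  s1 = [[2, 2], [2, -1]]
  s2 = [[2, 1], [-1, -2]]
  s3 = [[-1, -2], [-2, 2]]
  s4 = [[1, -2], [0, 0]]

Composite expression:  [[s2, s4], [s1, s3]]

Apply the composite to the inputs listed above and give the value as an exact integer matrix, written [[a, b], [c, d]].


[s2, s4] = [[-2, -9], [-1, 2]]
[s1, s3] = [[0, 0], [0, 0]]
[[s2, s4], [s1, s3]] = [[0, 0], [0, 0]]

[[0, 0], [0, 0]]


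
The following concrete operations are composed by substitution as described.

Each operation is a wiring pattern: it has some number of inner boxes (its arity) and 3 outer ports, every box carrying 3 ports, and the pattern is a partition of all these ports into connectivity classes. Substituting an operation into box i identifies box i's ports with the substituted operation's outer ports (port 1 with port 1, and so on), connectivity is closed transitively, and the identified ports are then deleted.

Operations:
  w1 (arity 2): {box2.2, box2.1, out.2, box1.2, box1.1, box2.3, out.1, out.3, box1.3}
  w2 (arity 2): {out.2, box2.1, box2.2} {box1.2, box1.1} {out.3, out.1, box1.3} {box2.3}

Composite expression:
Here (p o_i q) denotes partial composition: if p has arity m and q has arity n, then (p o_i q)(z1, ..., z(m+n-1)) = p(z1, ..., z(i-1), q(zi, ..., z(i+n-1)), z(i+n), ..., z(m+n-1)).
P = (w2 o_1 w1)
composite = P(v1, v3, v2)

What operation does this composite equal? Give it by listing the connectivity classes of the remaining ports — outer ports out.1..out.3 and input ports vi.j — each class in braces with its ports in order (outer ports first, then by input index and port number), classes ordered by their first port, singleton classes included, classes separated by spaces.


Connectivity passes through glued w2-boundaries; trace each wire chain.
through w1, on inputs (v1, v3): {out.1, out.2, out.3, v1.1, v1.2, v1.3, v3.1, v3.2, v3.3} (out.j = stage outer ports)
through w2, on inputs (v1, v3, v2): {out.1, out.3, v1.1, v1.2, v1.3, v3.1, v3.2, v3.3} {out.2, v2.1, v2.2} {v2.3} (out.j = stage outer ports)

{out.1, out.3, v1.1, v1.2, v1.3, v3.1, v3.2, v3.3} {out.2, v2.1, v2.2} {v2.3}


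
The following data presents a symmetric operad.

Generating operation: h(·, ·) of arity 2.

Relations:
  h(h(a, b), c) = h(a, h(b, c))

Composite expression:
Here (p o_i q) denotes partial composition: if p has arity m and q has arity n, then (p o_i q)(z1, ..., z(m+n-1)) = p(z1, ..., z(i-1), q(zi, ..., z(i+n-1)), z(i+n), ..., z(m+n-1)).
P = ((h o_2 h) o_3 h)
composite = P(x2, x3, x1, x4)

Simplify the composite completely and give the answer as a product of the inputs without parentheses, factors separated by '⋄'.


x2 ⋄ x3 ⋄ x1 ⋄ x4

Associativity of h dissolves the nesting; only the x-input order survives.
h(x1, x4) reduces to x1 ⋄ x4
h(x3, h(x1, x4)) reduces to x3 ⋄ x1 ⋄ x4
h(x2, h(x3, h(x1, x4))) reduces to x2 ⋄ x3 ⋄ x1 ⋄ x4


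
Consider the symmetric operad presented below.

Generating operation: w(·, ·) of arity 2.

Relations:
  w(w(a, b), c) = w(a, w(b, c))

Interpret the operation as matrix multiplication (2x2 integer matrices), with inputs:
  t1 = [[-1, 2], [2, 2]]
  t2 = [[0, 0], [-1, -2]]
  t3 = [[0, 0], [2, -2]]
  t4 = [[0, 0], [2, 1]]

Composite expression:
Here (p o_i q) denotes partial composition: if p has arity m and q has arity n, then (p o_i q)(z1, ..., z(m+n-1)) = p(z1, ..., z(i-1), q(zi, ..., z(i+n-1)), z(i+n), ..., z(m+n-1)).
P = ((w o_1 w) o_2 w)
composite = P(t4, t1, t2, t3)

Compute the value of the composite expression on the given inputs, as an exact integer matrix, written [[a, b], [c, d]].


[[0, 0], [-24, 24]]

w(t1, t2) = [[-2, -4], [-2, -4]]
w(t4, w(t1, t2)) = [[0, 0], [-6, -12]]
w(w(t4, w(t1, t2)), t3) = [[0, 0], [-24, 24]]


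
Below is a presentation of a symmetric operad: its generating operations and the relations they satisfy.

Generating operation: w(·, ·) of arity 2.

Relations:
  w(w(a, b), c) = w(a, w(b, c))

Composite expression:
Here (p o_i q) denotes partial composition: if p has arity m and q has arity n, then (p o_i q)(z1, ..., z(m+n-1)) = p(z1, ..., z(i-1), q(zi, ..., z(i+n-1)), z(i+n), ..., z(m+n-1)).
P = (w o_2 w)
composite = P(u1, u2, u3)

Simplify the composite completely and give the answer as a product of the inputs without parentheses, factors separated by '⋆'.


u1 ⋆ u2 ⋆ u3


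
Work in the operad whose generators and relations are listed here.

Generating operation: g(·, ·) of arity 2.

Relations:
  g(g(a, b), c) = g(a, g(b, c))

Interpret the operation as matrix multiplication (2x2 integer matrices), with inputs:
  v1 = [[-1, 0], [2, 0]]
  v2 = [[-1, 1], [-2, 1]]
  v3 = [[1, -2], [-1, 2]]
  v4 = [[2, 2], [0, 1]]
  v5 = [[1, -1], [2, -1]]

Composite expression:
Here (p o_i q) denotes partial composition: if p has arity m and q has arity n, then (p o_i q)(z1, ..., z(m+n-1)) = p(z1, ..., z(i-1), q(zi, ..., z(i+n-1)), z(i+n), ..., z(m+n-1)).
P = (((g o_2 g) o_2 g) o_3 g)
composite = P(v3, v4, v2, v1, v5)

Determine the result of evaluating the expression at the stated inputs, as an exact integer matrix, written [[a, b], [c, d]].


g(v2, v1) = [[3, 0], [4, 0]]
g(v4, g(v2, v1)) = [[14, 0], [4, 0]]
g(g(v4, g(v2, v1)), v5) = [[14, -14], [4, -4]]
g(v3, g(g(v4, g(v2, v1)), v5)) = [[6, -6], [-6, 6]]

[[6, -6], [-6, 6]]


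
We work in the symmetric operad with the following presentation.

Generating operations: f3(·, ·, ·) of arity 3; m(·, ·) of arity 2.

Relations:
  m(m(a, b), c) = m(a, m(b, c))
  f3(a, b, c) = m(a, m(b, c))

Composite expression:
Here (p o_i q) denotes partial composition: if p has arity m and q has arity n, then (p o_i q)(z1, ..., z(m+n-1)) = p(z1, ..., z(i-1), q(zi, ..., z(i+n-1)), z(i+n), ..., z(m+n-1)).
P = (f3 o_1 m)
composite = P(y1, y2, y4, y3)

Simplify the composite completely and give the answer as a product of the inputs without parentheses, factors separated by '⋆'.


y1 ⋆ y2 ⋆ y4 ⋆ y3

The f3-tree's shape is irrelevant; the y-reading-order decides.
m(y1, y2) linearizes to y1 ⋆ y2
f3(m(y1, y2), y4, y3) linearizes to y1 ⋆ y2 ⋆ y4 ⋆ y3


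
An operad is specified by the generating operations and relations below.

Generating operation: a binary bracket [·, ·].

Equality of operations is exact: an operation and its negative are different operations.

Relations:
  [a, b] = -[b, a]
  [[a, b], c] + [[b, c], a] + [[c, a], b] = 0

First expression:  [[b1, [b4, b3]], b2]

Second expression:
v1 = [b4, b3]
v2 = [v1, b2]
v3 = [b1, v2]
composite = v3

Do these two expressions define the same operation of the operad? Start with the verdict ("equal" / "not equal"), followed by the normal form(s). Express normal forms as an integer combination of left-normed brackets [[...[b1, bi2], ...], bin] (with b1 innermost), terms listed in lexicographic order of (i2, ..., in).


Reducing the first expression gives -[[[b1, b3], b4], b2] + [[[b1, b4], b3], b2]
Reducing the second expression gives [[[b1, b2], b3], b4] - [[[b1, b2], b4], b3] - [[[b1, b3], b4], b2] + [[[b1, b4], b3], b2]
They disagree, so not equal.

not equal: they reduce to -[[[b1, b3], b4], b2] + [[[b1, b4], b3], b2] and [[[b1, b2], b3], b4] - [[[b1, b2], b4], b3] - [[[b1, b3], b4], b2] + [[[b1, b4], b3], b2]


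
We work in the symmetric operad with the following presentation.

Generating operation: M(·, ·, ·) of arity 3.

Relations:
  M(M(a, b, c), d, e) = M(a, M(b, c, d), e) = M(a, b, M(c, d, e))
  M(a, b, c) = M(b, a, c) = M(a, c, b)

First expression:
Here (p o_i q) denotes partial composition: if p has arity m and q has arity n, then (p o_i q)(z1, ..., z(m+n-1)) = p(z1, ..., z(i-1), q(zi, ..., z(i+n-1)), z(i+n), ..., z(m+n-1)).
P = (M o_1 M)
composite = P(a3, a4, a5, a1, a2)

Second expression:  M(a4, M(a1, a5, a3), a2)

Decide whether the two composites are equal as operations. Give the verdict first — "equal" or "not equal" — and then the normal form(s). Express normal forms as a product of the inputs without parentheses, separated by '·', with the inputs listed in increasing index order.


equal — both sides give a1 · a2 · a3 · a4 · a5

The first composite normalizes to a1 · a2 · a3 · a4 · a5
The second composite normalizes to a1 · a2 · a3 · a4 · a5
Identical normal forms: equal.


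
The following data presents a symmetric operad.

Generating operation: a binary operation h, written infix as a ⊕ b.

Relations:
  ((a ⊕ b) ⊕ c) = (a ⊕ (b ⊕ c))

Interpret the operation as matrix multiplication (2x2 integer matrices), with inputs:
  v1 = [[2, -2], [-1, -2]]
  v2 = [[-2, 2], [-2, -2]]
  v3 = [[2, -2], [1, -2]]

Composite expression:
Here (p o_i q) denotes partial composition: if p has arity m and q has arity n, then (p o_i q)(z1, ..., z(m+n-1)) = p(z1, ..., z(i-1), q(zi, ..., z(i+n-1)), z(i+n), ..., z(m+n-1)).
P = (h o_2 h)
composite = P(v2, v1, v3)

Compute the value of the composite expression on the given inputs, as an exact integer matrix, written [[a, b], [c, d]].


[[-12, 12], [4, -12]]

(v1 ⊕ v3) = [[2, 0], [-4, 6]]
(v2 ⊕ (v1 ⊕ v3)) = [[-12, 12], [4, -12]]


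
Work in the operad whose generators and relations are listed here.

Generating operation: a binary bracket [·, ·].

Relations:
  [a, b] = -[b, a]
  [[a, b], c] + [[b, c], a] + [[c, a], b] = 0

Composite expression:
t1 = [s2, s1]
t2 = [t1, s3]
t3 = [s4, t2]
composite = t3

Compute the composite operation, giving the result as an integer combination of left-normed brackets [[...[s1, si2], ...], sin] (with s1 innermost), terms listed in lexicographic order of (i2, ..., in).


[[[s1, s2], s3], s4]


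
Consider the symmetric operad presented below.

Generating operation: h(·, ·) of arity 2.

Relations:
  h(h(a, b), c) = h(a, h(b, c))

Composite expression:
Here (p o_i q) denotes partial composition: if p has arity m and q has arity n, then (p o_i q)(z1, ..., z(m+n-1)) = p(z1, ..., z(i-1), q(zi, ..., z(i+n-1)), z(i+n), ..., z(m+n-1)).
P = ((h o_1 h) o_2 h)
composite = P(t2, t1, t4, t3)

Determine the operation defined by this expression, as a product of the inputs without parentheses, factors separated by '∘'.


t2 ∘ t1 ∘ t4 ∘ t3

All parenthesizations of h agree; list the t-inputs left to right.
h(t1, t4) collapses to t1 ∘ t4
h(t2, h(t1, t4)) collapses to t2 ∘ t1 ∘ t4
h(h(t2, h(t1, t4)), t3) collapses to t2 ∘ t1 ∘ t4 ∘ t3


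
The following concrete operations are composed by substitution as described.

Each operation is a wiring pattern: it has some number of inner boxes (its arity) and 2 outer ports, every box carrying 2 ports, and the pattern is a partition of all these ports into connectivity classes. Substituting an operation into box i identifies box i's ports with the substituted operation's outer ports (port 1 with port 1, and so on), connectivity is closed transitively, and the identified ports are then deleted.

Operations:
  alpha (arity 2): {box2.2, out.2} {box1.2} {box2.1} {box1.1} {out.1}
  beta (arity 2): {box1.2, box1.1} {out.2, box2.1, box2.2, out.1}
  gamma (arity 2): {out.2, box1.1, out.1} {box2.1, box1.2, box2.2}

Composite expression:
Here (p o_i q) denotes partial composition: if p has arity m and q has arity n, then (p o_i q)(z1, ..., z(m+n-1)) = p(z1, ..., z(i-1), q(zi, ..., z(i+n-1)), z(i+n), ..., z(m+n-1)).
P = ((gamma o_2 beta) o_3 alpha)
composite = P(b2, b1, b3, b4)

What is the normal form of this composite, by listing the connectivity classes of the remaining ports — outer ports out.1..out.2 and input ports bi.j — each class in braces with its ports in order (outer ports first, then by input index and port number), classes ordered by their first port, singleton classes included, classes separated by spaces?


{out.1, out.2, b2.1} {b1.1, b1.2} {b2.2, b4.2} {b3.1} {b3.2} {b4.1}

Treat the ports identified at gamma as solder joints: merge, then drop.
through alpha, on inputs (b3, b4): {out.1} {out.2, b4.2} {b3.1} {b3.2} {b4.1} (out.j = stage outer ports)
through beta, on inputs (b1, b3, b4): {out.1, out.2, b4.2} {b1.1, b1.2} {b3.1} {b3.2} {b4.1} (out.j = stage outer ports)
through gamma, on inputs (b2, b1, b3, b4): {out.1, out.2, b2.1} {b1.1, b1.2} {b2.2, b4.2} {b3.1} {b3.2} {b4.1} (out.j = stage outer ports)
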